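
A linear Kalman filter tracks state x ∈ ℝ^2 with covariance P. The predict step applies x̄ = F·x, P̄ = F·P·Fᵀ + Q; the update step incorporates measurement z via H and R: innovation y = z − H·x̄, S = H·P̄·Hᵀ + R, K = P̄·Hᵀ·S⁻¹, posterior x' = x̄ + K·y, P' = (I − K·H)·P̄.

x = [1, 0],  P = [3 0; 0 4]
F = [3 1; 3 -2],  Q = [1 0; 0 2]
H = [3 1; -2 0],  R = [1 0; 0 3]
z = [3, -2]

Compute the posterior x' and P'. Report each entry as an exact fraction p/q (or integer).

x' = [5371/5788, 755/2894]
P' = [3333/5788 -4827/2894; -4827/2894 8396/1447]

x̄ = F·x = [3, 3]
P̄ = F·P·Fᵀ + Q = [32 19; 19 45]
y = z − H·x̄ = [-9, 4]
S = H·P̄·Hᵀ + R = [448 -230; -230 131]
K = P̄·Hᵀ·S⁻¹ = [345/5788 -1111/2894; 2311/2894 1609/1447]
x' = x̄ + K·y = [5371/5788, 755/2894]
P' = (I − K·H)·P̄ = [3333/5788 -4827/2894; -4827/2894 8396/1447]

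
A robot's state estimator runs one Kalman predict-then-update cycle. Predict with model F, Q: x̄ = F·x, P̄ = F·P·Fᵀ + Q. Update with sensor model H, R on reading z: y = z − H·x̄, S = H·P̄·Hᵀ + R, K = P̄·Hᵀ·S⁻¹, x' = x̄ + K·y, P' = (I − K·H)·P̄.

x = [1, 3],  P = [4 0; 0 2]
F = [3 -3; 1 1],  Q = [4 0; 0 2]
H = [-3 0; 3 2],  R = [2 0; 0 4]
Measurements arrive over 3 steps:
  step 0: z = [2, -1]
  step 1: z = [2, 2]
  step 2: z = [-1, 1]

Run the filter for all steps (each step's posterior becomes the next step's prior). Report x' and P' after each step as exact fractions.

step 0: x' = [-441/521, 635/521], P' = [108/521 -424/1563; -424/1563 5794/4689]
step 1: x' = [-1914870/3609317, 4166552/3609317], P' = [710684/3609317 -787320/3609317; -787320/3609317 3439946/3609317]
step 2: x' = [645370995/2312116601, 107483619/2312116601], P' = [452798732/2312116601 -497679576/2312116601; -497679576/2312116601 2185457266/2312116601]

step 0: x̄ = F·x = [-6, 4]
step 0: P̄ = F·P·Fᵀ + Q = [58 6; 6 8]
step 0: y = z − H·x̄ = [-16, 9]
step 0: S = H·P̄·Hᵀ + R = [524 -558; -558 630]
step 0: K = P̄·Hᵀ·S⁻¹ = [-162/521 31/1563; 212/521 1943/4689]
step 0: x' = x̄ + K·y = [-441/521, 635/521]
step 0: P' = (I − K·H)·P̄ = [108/521 -424/1563; -424/1563 5794/4689]
step 1: x̄ = F·x = [-3228/521, 194/521]
step 1: P̄ = F·P·Fᵀ + Q = [11394/521 -4822/1563; -4822/1563 13600/4689]
step 1: y = z − H·x̄ = [-8642/521, 10338/521]
step 1: S = H·P̄·Hᵀ + R = [103588/521 -92902/521; -92902/521 822478/4689]
step 1: K = P̄·Hᵀ·S⁻¹ = [-1066026/3609317 139353/3609317; 1180980/3609317 1129483/3609317]
step 1: x' = x̄ + K·y = [-1914870/3609317, 4166552/3609317]
step 1: P' = (I − K·H)·P̄ = [710684/3609317 -787320/3609317; -787320/3609317 3439946/3609317]
step 2: x̄ = F·x = [-18244266/3609317, 2251682/3609317]
step 2: P̄ = F·P·Fᵀ + Q = [65964698/3609317 -8187786/3609317; -8187786/3609317 9794624/3609317]
step 2: y = z − H·x̄ = [-58342115/3609317, 53838751/3609317]
step 2: S = H·P̄·Hᵀ + R = [600900916/3609317 -544555566/3609317; -544555566/3609317 549044614/3609317]
step 2: K = P̄·Hᵀ·S⁻¹ = [-679198098/2312116601 90759261/2312116601; 746519364/2312116601 719468951/2312116601]
step 2: x' = x̄ + K·y = [645370995/2312116601, 107483619/2312116601]
step 2: P' = (I − K·H)·P̄ = [452798732/2312116601 -497679576/2312116601; -497679576/2312116601 2185457266/2312116601]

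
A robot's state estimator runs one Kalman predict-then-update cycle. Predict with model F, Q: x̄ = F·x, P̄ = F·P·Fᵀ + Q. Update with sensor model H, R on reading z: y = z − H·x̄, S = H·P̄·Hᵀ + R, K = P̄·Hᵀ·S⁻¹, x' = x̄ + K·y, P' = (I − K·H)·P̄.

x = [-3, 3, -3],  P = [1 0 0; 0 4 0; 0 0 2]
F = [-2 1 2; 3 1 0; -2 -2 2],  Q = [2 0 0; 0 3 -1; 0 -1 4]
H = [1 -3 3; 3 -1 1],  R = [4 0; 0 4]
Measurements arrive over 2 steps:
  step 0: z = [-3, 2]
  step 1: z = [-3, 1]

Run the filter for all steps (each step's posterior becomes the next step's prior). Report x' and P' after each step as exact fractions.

step 0: x' = [6774/5731, -125603/22924, -157811/22924], P' = [3438/5731 892/5731 -1154/5731; 892/5731 43267/11462 40385/11462; -1154/5731 40385/11462 44499/11462]
step 1: x' = [122707345/292707316, 5105065/26609756, -64876587/73176829], P' = [89566173/146353658 3685045/13304878 -6345858/73176829; 3685045/13304878 24003425/13304878 9551783/6652439; -6345858/73176829 9551783/6652439 122916433/73176829]

step 0: x̄ = F·x = [3, -6, -6]
step 0: P̄ = F·P·Fᵀ + Q = [18 -2 4; -2 16 -15; 4 -15 32]
step 0: y = z − H·x̄ = [-6, -7]
step 0: S = H·P̄·Hᵀ + R = [760 348; 348 280]
step 0: K = P̄·Hᵀ·S⁻¹ = [-675/5731 2067/5731; -3431/22924 1235/22924; 5017/22924 -1405/22924]
step 0: x' = x̄ + K·y = [6774/5731, -125603/22924, -157811/22924]
step 0: P' = (I − K·H)·P̄ = [3438/5731 892/5731 -1154/5731; 892/5731 43267/11462 40385/11462; -1154/5731 40385/11462 44499/11462]
step 1: x̄ = F·x = [-495417/22924, -44315/22924, -29652/5731]
step 1: P̄ = F·P·Fᵀ + Q = [444559/11462 70717/11462 30114/5731; 70717/11462 150241/11462 -43301/5731; 30114/5731 -43301/5731 67036/5731]
step 1: y = z − H·x̄ = [162381/5731, 395867/5731]
step 1: S = H·P̄·Hᵀ + R = [2272563/5731 1300669/5731; 1300669/5731 2220731/5731]
step 1: K = P̄·Hᵀ·S⁻¹ = [-17528865/146353658 53867827/146353658; -2753633/13304878 1538819/13304878; 23597301/146353658 -595377/146353658]
step 1: x' = x̄ + K·y = [122707345/292707316, 5105065/26609756, -64876587/73176829]
step 1: P' = (I − K·H)·P̄ = [89566173/146353658 3685045/13304878 -6345858/73176829; 3685045/13304878 24003425/13304878 9551783/6652439; -6345858/73176829 9551783/6652439 122916433/73176829]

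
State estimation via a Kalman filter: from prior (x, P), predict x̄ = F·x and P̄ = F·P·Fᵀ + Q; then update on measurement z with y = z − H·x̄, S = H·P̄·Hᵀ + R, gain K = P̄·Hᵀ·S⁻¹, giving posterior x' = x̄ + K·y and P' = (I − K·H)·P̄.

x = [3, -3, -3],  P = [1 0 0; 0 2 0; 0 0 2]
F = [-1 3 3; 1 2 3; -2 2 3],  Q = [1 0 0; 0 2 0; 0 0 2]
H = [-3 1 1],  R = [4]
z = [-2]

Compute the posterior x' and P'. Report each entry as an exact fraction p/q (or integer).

x' = [-173/89, 20/89, -589/89]
P' = [573/89 779/89 728/89; 779/89 1425/89 776/89; 728/89 776/89 1248/89]

x̄ = F·x = [-21, -12, -21]
P̄ = F·P·Fᵀ + Q = [38 29 32; 29 29 24; 32 24 32]
y = z − H·x̄ = [-32]
S = H·P̄·Hᵀ + R = [89]
K = P̄·Hᵀ·S⁻¹ = [-53/89; -34/89; -40/89]
x' = x̄ + K·y = [-173/89, 20/89, -589/89]
P' = (I − K·H)·P̄ = [573/89 779/89 728/89; 779/89 1425/89 776/89; 728/89 776/89 1248/89]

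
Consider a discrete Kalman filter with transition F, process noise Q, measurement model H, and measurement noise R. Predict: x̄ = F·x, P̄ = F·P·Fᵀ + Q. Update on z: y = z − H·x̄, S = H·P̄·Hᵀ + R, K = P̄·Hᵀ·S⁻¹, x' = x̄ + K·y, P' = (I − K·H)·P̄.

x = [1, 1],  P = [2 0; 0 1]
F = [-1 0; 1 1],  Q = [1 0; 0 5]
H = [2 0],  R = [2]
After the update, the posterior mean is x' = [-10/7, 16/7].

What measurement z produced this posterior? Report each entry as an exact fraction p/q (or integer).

z = [-3]

x̄ = F·x = [-1, 2]
P̄ = F·P·Fᵀ + Q = [3 -2; -2 8]
S = H·P̄·Hᵀ + R = [14]
K = P̄·Hᵀ·S⁻¹ = [3/7; -2/7]
x' − x̄ = [-3/7, 2/7] = K·y
y = (KᵀK)⁻¹·Kᵀ·(x' − x̄) = [-1]
z = y + H·x̄ = [-1] + [-2] = [-3]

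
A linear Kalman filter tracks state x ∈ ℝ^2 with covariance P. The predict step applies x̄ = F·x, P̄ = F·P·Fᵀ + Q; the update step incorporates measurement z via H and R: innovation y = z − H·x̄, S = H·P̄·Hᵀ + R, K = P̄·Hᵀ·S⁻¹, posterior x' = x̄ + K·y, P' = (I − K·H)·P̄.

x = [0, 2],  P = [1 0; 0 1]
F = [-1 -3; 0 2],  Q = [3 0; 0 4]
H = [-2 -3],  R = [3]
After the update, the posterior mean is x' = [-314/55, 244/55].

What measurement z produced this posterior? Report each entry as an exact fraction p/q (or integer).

z = [-2]

x̄ = F·x = [-6, 4]
P̄ = F·P·Fᵀ + Q = [13 -6; -6 8]
S = H·P̄·Hᵀ + R = [55]
K = P̄·Hᵀ·S⁻¹ = [-8/55; -12/55]
x' − x̄ = [16/55, 24/55] = K·y
y = (KᵀK)⁻¹·Kᵀ·(x' − x̄) = [-2]
z = y + H·x̄ = [-2] + [0] = [-2]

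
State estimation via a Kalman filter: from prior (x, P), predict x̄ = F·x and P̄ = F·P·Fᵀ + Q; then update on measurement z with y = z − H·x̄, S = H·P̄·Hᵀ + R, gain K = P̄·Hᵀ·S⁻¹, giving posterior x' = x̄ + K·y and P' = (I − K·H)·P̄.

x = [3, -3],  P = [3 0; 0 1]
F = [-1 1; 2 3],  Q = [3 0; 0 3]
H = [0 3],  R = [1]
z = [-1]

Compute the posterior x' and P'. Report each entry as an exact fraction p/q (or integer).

x' = [-1374/217, -75/217]
P' = [1438/217 -3/217; -3/217 24/217]

x̄ = F·x = [-6, -3]
P̄ = F·P·Fᵀ + Q = [7 -3; -3 24]
y = z − H·x̄ = [8]
S = H·P̄·Hᵀ + R = [217]
K = P̄·Hᵀ·S⁻¹ = [-9/217; 72/217]
x' = x̄ + K·y = [-1374/217, -75/217]
P' = (I − K·H)·P̄ = [1438/217 -3/217; -3/217 24/217]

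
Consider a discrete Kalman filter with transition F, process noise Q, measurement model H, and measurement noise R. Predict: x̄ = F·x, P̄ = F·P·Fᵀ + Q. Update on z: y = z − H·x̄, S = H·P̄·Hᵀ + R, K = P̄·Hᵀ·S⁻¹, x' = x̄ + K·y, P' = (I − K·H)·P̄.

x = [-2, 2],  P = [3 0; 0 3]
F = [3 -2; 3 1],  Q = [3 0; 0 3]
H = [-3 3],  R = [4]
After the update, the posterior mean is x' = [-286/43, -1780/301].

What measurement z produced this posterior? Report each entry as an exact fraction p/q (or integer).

z = [2]

x̄ = F·x = [-10, -4]
P̄ = F·P·Fᵀ + Q = [42 21; 21 33]
S = H·P̄·Hᵀ + R = [301]
K = P̄·Hᵀ·S⁻¹ = [-9/43; 36/301]
x' − x̄ = [144/43, -576/301] = K·y
y = (KᵀK)⁻¹·Kᵀ·(x' − x̄) = [-16]
z = y + H·x̄ = [-16] + [18] = [2]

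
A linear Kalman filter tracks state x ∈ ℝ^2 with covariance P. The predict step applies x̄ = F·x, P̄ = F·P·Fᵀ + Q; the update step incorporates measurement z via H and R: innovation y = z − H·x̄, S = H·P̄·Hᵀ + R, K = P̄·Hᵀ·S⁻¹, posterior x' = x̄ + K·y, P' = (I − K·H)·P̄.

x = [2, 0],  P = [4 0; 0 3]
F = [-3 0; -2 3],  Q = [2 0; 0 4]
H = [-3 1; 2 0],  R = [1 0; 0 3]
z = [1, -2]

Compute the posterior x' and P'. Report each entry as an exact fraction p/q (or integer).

x̄ = F·x = [-6, -4]
P̄ = F·P·Fᵀ + Q = [38 24; 24 47]
y = z − H·x̄ = [-13, 10]
S = H·P̄·Hᵀ + R = [246 -180; -180 155]
K = P̄·Hᵀ·S⁻¹ = [-9/191 416/955; 953/1146 1218/955]
x' = x̄ + K·y = [-197/191, -2357/1146]
P' = (I − K·H)·P̄ = [624/955 1827/955; 1827/955 37651/5730]

x' = [-197/191, -2357/1146]
P' = [624/955 1827/955; 1827/955 37651/5730]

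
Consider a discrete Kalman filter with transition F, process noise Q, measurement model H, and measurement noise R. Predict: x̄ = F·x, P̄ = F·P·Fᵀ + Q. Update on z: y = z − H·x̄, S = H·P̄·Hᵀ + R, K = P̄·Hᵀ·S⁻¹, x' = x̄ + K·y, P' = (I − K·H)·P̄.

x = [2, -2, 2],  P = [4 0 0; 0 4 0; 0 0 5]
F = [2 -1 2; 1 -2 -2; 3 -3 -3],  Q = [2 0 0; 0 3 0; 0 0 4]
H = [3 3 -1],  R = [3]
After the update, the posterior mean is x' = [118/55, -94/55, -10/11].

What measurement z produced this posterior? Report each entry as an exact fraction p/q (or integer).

x̄ = F·x = [10, 2, 6]
P̄ = F·P·Fᵀ + Q = [42 -4 6; -4 43 66; 6 66 121]
S = H·P̄·Hᵀ + R = [385]
K = P̄·Hᵀ·S⁻¹ = [108/385; 51/385; 19/77]
x' − x̄ = [-432/55, -204/55, -76/11] = K·y
y = (KᵀK)⁻¹·Kᵀ·(x' − x̄) = [-28]
z = y + H·x̄ = [-28] + [30] = [2]

z = [2]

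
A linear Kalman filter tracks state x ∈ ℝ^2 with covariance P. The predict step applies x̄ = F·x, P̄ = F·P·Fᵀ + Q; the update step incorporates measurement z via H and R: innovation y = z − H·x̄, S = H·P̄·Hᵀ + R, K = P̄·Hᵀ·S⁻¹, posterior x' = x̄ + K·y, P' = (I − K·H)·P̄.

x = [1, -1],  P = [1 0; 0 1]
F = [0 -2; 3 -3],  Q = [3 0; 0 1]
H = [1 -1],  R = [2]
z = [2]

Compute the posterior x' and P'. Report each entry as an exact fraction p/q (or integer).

x̄ = F·x = [2, 6]
P̄ = F·P·Fᵀ + Q = [7 6; 6 19]
y = z − H·x̄ = [6]
S = H·P̄·Hᵀ + R = [16]
K = P̄·Hᵀ·S⁻¹ = [1/16; -13/16]
x' = x̄ + K·y = [19/8, 9/8]
P' = (I − K·H)·P̄ = [111/16 109/16; 109/16 135/16]

x' = [19/8, 9/8]
P' = [111/16 109/16; 109/16 135/16]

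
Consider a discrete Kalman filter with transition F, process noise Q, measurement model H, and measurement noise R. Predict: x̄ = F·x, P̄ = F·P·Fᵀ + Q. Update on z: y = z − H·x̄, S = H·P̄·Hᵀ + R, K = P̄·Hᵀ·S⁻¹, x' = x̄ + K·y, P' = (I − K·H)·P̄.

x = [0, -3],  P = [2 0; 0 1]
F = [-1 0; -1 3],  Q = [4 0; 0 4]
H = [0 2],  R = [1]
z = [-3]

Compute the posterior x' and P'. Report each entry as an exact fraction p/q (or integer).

x' = [60/61, -99/61]
P' = [350/61 2/61; 2/61 15/61]

x̄ = F·x = [0, -9]
P̄ = F·P·Fᵀ + Q = [6 2; 2 15]
y = z − H·x̄ = [15]
S = H·P̄·Hᵀ + R = [61]
K = P̄·Hᵀ·S⁻¹ = [4/61; 30/61]
x' = x̄ + K·y = [60/61, -99/61]
P' = (I − K·H)·P̄ = [350/61 2/61; 2/61 15/61]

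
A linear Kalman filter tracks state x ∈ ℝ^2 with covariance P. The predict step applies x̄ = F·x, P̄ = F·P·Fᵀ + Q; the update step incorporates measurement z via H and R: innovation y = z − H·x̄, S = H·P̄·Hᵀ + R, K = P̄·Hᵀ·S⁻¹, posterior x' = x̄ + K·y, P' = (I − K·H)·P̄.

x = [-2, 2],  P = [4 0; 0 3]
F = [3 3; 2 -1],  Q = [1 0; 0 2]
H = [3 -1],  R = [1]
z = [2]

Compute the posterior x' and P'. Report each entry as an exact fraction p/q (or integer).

x̄ = F·x = [0, -6]
P̄ = F·P·Fᵀ + Q = [64 15; 15 21]
y = z − H·x̄ = [-4]
S = H·P̄·Hᵀ + R = [508]
K = P̄·Hᵀ·S⁻¹ = [177/508; 6/127]
x' = x̄ + K·y = [-177/127, -786/127]
P' = (I − K·H)·P̄ = [1183/508 843/127; 843/127 2523/127]

x' = [-177/127, -786/127]
P' = [1183/508 843/127; 843/127 2523/127]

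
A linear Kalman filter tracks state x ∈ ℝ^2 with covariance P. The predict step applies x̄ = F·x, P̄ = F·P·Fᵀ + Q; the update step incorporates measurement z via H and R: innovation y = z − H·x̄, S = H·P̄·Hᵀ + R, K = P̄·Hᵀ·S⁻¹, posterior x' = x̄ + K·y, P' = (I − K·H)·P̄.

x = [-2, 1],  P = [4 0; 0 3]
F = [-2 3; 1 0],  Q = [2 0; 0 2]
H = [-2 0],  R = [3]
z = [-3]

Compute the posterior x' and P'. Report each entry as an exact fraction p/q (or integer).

x̄ = F·x = [7, -2]
P̄ = F·P·Fᵀ + Q = [45 -8; -8 6]
y = z − H·x̄ = [11]
S = H·P̄·Hᵀ + R = [183]
K = P̄·Hᵀ·S⁻¹ = [-30/61; 16/183]
x' = x̄ + K·y = [97/61, -190/183]
P' = (I − K·H)·P̄ = [45/61 -8/61; -8/61 842/183]

x' = [97/61, -190/183]
P' = [45/61 -8/61; -8/61 842/183]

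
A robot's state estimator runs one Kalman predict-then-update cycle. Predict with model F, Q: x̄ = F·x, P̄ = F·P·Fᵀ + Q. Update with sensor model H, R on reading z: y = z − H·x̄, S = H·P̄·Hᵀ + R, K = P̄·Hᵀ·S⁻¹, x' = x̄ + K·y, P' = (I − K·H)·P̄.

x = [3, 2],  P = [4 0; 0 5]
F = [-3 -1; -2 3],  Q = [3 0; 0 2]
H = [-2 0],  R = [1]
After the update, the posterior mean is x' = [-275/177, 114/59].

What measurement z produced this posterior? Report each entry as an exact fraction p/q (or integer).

x̄ = F·x = [-11, 0]
P̄ = F·P·Fᵀ + Q = [44 9; 9 63]
S = H·P̄·Hᵀ + R = [177]
K = P̄·Hᵀ·S⁻¹ = [-88/177; -6/59]
x' − x̄ = [1672/177, 114/59] = K·y
y = (KᵀK)⁻¹·Kᵀ·(x' − x̄) = [-19]
z = y + H·x̄ = [-19] + [22] = [3]

z = [3]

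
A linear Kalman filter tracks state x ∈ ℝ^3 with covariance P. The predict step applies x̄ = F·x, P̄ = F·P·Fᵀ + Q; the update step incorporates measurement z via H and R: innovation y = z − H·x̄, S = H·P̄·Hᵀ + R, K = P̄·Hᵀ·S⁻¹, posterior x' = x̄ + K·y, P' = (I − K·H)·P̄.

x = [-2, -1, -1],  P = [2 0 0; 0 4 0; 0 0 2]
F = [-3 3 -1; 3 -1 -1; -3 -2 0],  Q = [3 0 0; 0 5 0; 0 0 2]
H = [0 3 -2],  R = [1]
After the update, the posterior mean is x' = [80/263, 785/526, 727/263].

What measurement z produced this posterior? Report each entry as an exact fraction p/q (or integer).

z = [-1]

x̄ = F·x = [4, -4, 8]
P̄ = F·P·Fᵀ + Q = [59 -28 -6; -28 29 -10; -6 -10 36]
S = H·P̄·Hᵀ + R = [526]
K = P̄·Hᵀ·S⁻¹ = [-36/263; 107/526; -51/263]
x' − x̄ = [-972/263, 2889/526, -1377/263] = K·y
y = (KᵀK)⁻¹·Kᵀ·(x' − x̄) = [27]
z = y + H·x̄ = [27] + [-28] = [-1]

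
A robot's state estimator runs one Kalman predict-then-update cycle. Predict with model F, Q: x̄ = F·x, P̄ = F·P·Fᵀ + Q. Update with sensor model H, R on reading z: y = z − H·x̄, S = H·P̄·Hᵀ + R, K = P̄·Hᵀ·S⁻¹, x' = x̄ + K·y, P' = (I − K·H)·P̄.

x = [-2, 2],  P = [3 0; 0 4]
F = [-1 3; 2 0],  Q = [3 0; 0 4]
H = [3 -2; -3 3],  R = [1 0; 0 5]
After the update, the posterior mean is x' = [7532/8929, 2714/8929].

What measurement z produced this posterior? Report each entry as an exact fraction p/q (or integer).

x̄ = F·x = [8, -4]
P̄ = F·P·Fᵀ + Q = [42 -6; -6 16]
S = H·P̄·Hᵀ + R = [515 -564; -564 635]
K = P̄·Hᵀ·S⁻¹ = [6414/8929 3672/8929; 5474/8929 5790/8929]
x' − x̄ = [-63900/8929, 38430/8929] = K·y
y = (KᵀK)⁻¹·Kᵀ·(x' − x̄) = [-30, 35]
z = y + H·x̄ = [-30, 35] + [32, -36] = [2, -1]

z = [2, -1]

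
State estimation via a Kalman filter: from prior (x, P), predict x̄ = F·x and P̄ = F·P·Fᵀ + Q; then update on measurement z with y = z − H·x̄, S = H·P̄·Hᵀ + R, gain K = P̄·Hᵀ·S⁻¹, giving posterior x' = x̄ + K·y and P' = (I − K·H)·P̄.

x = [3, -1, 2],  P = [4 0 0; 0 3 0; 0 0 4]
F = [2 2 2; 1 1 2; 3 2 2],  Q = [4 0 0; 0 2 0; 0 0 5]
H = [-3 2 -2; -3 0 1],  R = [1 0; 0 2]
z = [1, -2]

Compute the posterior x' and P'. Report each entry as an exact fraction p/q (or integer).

x̄ = F·x = [8, 6, 11]
P̄ = F·P·Fᵀ + Q = [48 30 52; 30 25 34; 52 34 69]
y = z − H·x̄ = [35, 11]
S = H·P̄·Hᵀ + R = [801 338; 338 191]
K = P̄·Hᵀ·S⁻¹ = [-4812/38747 -10148/38747; -1700/38747 -8352/38747; -13760/38747 6701/38747]
x' = x̄ + K·y = [29928/38747, 81110/38747, 18328/38747]
P' = (I − K·H)·P̄ = [21584/38747 74426/38747 44456/38747; 74426/38747 317363/38747 206574/38747; 44456/38747 206574/38747 146770/38747]

x' = [29928/38747, 81110/38747, 18328/38747]
P' = [21584/38747 74426/38747 44456/38747; 74426/38747 317363/38747 206574/38747; 44456/38747 206574/38747 146770/38747]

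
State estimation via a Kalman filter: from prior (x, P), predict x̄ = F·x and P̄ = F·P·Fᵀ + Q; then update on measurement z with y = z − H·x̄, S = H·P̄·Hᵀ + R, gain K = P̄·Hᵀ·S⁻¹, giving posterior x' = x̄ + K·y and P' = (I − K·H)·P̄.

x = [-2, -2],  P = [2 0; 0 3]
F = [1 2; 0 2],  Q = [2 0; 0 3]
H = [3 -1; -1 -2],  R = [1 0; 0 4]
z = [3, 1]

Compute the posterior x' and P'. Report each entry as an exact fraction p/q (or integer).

x̄ = F·x = [-6, -4]
P̄ = F·P·Fᵀ + Q = [16 12; 12 15]
y = z − H·x̄ = [17, -13]
S = H·P̄·Hᵀ + R = [88 -78; -78 128]
K = P̄·Hᵀ·S⁻¹ = [372/1295 -178/1295; -21/185 -147/370]
x' = x̄ + K·y = [124/185, -283/370]
P' = (I − K·H)·P̄ = [208/1295 36/185; 36/185 129/185]

x' = [124/185, -283/370]
P' = [208/1295 36/185; 36/185 129/185]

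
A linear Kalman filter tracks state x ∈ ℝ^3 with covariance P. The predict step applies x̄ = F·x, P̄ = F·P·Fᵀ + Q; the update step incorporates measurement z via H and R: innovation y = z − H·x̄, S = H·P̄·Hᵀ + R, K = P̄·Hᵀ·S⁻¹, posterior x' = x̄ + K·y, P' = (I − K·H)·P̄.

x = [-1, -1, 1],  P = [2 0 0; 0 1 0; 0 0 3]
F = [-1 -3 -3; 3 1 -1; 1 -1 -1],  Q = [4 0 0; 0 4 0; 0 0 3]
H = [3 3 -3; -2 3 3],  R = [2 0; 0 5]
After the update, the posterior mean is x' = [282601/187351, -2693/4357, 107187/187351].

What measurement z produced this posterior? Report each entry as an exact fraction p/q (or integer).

z = [1, -3]

x̄ = F·x = [1, -5, -1]
P̄ = F·P·Fᵀ + Q = [42 0 10; 0 26 8; 10 8 9]
S = H·P̄·Hᵀ + R = [371 51; 51 512]
K = P̄·Hᵀ·S⁻¹ = [51906/187351 -24930/187351; 522/4357 816/4357; 12243/187351 10124/187351]
x' − x̄ = [95250/187351, 19092/4357, 294538/187351] = K·y
y = (KᵀK)⁻¹·Kᵀ·(x' − x̄) = [10, 17]
z = y + H·x̄ = [10, 17] + [-9, -20] = [1, -3]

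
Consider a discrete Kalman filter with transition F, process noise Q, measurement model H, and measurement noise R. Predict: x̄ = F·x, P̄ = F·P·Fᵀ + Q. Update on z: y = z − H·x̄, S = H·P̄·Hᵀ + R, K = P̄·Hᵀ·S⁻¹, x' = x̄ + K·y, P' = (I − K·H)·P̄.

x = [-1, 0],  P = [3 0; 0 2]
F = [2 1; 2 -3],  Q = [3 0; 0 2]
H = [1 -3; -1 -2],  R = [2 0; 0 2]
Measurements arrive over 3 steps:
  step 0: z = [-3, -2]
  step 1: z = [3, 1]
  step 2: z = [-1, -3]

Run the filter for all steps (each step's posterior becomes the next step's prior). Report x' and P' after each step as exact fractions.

step 0: x' = [-641/6790, 666/679], P' = [3319/3395 52/679; 52/679 108/679]
step 1: x' = [1465860/1914643, -1639444/1914643], P' = [1709428/1914643 148874/1914643; 148874/1914643 298896/1914643]
step 2: x' = [65287837/58937299, 52049882/58937299], P' = [891635444/1001934083 77205162/1001934083; 77205162/1001934083 156169360/1001934083]

step 0: x̄ = F·x = [-2, -2]
step 0: P̄ = F·P·Fᵀ + Q = [17 6; 6 32]
step 0: y = z − H·x̄ = [-7, -8]
step 0: S = H·P̄·Hᵀ + R = [271 181; 181 171]
step 0: K = P̄·Hᵀ·S⁻¹ = [2539/6790 -3839/6790; -136/679 -134/679]
step 0: x' = x̄ + K·y = [-641/6790, 666/679]
step 0: P' = (I − K·H)·P̄ = [3319/3395 52/679; 52/679 108/679]
step 1: x̄ = F·x = [2689/3395, -10631/3395]
step 1: P̄ = F·P·Fᵀ + Q = [25041/3395 10616/3395; 10616/3395 21806/3395]
step 1: y = z − H·x̄ = [-24397/3395, -15178/3395]
step 1: S = H·P̄·Hᵀ + R = [164389/3395 116411/3395; 116411/3395 161519/3395]
step 1: K = P̄·Hᵀ·S⁻¹ = [631403/1914643 -1003588/1914643; -373907/1914643 -373333/1914643]
step 1: x' = x̄ + K·y = [1465860/1914643, -1639444/1914643]
step 1: P' = (I − K·H)·P̄ = [1709428/1914643 148874/1914643; 148874/1914643 298896/1914643]
step 2: x̄ = F·x = [1292276/1914643, 7850052/1914643]
step 2: P̄ = F·P·Fᵀ + Q = [13476033/1914643 5345528/1914643; 5345528/1914643 11570574/1914643]
step 2: y = z − H·x̄ = [20343237/1914643, 11248451/1914643]
step 2: S = H·P̄·Hᵀ + R = [89367317/1914643 61292939/1914643; 61292939/1914643 84969727/1914643]
step 2: K = P̄·Hᵀ·S⁻¹ = [330009979/1001934083 -30766052/58937299; -195651459/1001934083 -11457173/58937299]
step 2: x' = x̄ + K·y = [65287837/58937299, 52049882/58937299]
step 2: P' = (I − K·H)·P̄ = [891635444/1001934083 77205162/1001934083; 77205162/1001934083 156169360/1001934083]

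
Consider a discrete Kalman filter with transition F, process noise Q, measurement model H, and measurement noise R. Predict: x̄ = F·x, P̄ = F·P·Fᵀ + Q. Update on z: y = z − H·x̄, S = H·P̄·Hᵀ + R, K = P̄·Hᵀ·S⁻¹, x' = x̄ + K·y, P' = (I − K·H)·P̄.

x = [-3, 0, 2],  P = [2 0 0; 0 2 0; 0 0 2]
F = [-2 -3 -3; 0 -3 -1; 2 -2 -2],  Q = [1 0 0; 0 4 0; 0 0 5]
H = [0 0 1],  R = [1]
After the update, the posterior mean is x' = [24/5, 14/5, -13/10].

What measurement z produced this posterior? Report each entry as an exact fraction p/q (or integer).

z = [-1]

x̄ = F·x = [0, -2, -10]
P̄ = F·P·Fᵀ + Q = [45 24 16; 24 24 16; 16 16 29]
S = H·P̄·Hᵀ + R = [30]
K = P̄·Hᵀ·S⁻¹ = [8/15; 8/15; 29/30]
x' − x̄ = [24/5, 24/5, 87/10] = K·y
y = (KᵀK)⁻¹·Kᵀ·(x' − x̄) = [9]
z = y + H·x̄ = [9] + [-10] = [-1]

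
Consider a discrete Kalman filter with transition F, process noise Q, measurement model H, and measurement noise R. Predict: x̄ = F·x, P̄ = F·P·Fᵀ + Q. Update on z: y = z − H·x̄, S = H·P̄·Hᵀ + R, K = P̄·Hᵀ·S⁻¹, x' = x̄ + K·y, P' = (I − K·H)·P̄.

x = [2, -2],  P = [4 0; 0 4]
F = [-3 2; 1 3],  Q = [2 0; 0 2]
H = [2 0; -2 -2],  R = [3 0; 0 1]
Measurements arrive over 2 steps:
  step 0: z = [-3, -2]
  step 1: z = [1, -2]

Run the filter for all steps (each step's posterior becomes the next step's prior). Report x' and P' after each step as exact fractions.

step 0: x̄ = F·x = [-10, -4]
step 0: P̄ = F·P·Fᵀ + Q = [54 12; 12 42]
step 0: y = z − H·x̄ = [17, -30]
step 0: S = H·P̄·Hᵀ + R = [219 -264; -264 481]
step 0: K = P̄·Hᵀ·S⁻¹ = [5700/11881 -132/11881; -5656/11881 -5772/11881]
step 0: x' = x̄ + K·y = [-17950/11881, 29484/11881]
step 0: P' = (I − K·H)·P̄ = [8550/11881 -8484/11881; -8484/11881 11370/11881]
step 1: x̄ = F·x = [112818/11881, 70502/11881]
step 1: P̄ = F·P·Fᵀ + Q = [248000/11881 101958/11881; 101958/11881 83738/11881]
step 1: y = z − H·x̄ = [-213755/11881, 342878/11881]
step 1: S = H·P̄·Hᵀ + R = [1027643/11881 -1399832/11881; -1399832/11881 2154497/11881]
step 1: K = P̄·Hᵀ·S⁻¹ = [2493216/7140929 -699916/7140929; -6779732/21422787 -8097824/21422787]
step 1: x' = x̄ + K·y = [2752474/7140929, 5133834/7140929]
step 1: P' = (I − K·H)·P̄ = [3739824/7140929 -3389866/7140929; -3389866/7140929 14218510/21422787]

step 0: x' = [-17950/11881, 29484/11881], P' = [8550/11881 -8484/11881; -8484/11881 11370/11881]
step 1: x' = [2752474/7140929, 5133834/7140929], P' = [3739824/7140929 -3389866/7140929; -3389866/7140929 14218510/21422787]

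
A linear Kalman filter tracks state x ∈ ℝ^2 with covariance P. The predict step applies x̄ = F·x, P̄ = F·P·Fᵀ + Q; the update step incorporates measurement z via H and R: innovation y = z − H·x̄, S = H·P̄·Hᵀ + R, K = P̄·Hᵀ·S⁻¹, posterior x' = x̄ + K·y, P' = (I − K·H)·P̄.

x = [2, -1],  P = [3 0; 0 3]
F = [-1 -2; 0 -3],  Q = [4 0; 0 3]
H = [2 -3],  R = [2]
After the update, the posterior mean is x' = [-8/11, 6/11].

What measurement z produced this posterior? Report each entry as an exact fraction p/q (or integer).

z = [-3]

x̄ = F·x = [0, 3]
P̄ = F·P·Fᵀ + Q = [19 18; 18 30]
S = H·P̄·Hᵀ + R = [132]
K = P̄·Hᵀ·S⁻¹ = [-4/33; -9/22]
x' − x̄ = [-8/11, -27/11] = K·y
y = (KᵀK)⁻¹·Kᵀ·(x' − x̄) = [6]
z = y + H·x̄ = [6] + [-9] = [-3]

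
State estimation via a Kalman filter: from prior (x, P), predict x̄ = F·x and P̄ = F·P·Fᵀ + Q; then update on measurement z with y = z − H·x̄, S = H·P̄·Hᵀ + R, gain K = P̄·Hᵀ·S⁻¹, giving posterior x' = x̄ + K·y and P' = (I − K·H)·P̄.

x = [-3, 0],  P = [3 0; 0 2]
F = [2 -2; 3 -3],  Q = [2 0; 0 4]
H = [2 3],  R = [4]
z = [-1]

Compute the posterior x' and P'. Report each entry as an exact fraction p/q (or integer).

x' = [-14/47, -9/47]
P' = [1690/893 -948/893; -948/893 908/893]

x̄ = F·x = [-6, -9]
P̄ = F·P·Fᵀ + Q = [22 30; 30 49]
y = z − H·x̄ = [38]
S = H·P̄·Hᵀ + R = [893]
K = P̄·Hᵀ·S⁻¹ = [134/893; 207/893]
x' = x̄ + K·y = [-14/47, -9/47]
P' = (I − K·H)·P̄ = [1690/893 -948/893; -948/893 908/893]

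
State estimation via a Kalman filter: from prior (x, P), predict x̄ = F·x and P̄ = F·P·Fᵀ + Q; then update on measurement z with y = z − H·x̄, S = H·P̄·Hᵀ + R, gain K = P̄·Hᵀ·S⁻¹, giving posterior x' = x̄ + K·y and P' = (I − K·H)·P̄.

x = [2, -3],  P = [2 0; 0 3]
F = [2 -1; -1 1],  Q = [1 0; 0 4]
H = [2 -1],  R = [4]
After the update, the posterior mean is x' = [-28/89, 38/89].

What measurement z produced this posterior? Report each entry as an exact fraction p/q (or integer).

z = [-2]

x̄ = F·x = [7, -5]
P̄ = F·P·Fᵀ + Q = [12 -7; -7 9]
S = H·P̄·Hᵀ + R = [89]
K = P̄·Hᵀ·S⁻¹ = [31/89; -23/89]
x' − x̄ = [-651/89, 483/89] = K·y
y = (KᵀK)⁻¹·Kᵀ·(x' − x̄) = [-21]
z = y + H·x̄ = [-21] + [19] = [-2]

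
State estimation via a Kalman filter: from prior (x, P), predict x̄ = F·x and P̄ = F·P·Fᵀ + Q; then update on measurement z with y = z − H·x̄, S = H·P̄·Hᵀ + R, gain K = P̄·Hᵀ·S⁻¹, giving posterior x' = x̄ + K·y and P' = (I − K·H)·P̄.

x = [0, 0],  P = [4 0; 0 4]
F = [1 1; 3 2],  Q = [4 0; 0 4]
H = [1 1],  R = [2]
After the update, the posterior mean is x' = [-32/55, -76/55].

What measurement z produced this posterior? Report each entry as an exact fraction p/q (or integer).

z = [-2]

x̄ = F·x = [0, 0]
P̄ = F·P·Fᵀ + Q = [12 20; 20 56]
S = H·P̄·Hᵀ + R = [110]
K = P̄·Hᵀ·S⁻¹ = [16/55; 38/55]
x' − x̄ = [-32/55, -76/55] = K·y
y = (KᵀK)⁻¹·Kᵀ·(x' − x̄) = [-2]
z = y + H·x̄ = [-2] + [0] = [-2]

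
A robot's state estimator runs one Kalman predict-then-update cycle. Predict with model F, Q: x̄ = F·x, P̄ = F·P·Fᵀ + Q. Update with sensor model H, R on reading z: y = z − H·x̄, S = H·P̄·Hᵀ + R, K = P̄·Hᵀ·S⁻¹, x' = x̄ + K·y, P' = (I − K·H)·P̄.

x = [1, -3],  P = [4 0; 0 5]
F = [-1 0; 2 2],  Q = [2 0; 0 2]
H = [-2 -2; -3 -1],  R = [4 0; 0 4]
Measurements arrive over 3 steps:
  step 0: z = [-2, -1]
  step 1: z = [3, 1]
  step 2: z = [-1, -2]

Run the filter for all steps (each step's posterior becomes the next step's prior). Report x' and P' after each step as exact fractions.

step 0: x̄ = F·x = [-1, -4]
step 0: P̄ = F·P·Fᵀ + Q = [6 -8; -8 38]
step 0: y = z − H·x̄ = [-12, -8]
step 0: S = H·P̄·Hᵀ + R = [116 48; 48 48]
step 0: K = P̄·Hᵀ·S⁻¹ = [7/34 -169/408; -23/34 157/408]
step 0: x' = x̄ + K·y = [-8/51, 53/51]
step 0: P' = (I − K·H)·P̄ = [211/204 -295/204; -295/204 571/204]
step 1: x̄ = F·x = [8/51, 30/17]
step 1: P̄ = F·P·Fᵀ + Q = [619/204 14/17; 14/17 98/17]
step 1: y = z − H·x̄ = [349/51, 55/17]
step 1: S = H·P̄·Hᵀ + R = [2335/51 1235/34; 1235/34 2857/68]
step 1: K = P̄·Hᵀ·S⁻¹ = [1856/30815 -1777/6163; -12978/30815 1036/6163]
step 1: x' = x̄ + K·y = [-11211/30815, -17672/30815]
step 1: P' = (I − K·H)·P̄ = [19626/30815 -23338/30815; -23338/30815 49294/30815]
step 2: x̄ = F·x = [11211/30815, -57766/30815]
step 2: P̄ = F·P·Fᵀ + Q = [81256/30815 7424/30815; 7424/30815 150606/30815]
step 2: y = z − H·x̄ = [-24785/6163, -85763/30815]
step 2: S = H·P̄·Hᵀ + R = [222020/6163 169628/6163; 169628/6163 1049714/30815]
step 2: K = P̄·Hᵀ·S⁻¹ = [108992/1808965 -104188/361793; -751046/1808965 61781/361793]
step 2: x' = x̄ + K·y = [1669669/1808965, -1230437/1808965]
step 2: P' = (I − K·H)·P̄ = [1150872/1808965 -1368856/1808965; -1368856/1808965 2870948/1808965]

step 0: x' = [-8/51, 53/51], P' = [211/204 -295/204; -295/204 571/204]
step 1: x' = [-11211/30815, -17672/30815], P' = [19626/30815 -23338/30815; -23338/30815 49294/30815]
step 2: x' = [1669669/1808965, -1230437/1808965], P' = [1150872/1808965 -1368856/1808965; -1368856/1808965 2870948/1808965]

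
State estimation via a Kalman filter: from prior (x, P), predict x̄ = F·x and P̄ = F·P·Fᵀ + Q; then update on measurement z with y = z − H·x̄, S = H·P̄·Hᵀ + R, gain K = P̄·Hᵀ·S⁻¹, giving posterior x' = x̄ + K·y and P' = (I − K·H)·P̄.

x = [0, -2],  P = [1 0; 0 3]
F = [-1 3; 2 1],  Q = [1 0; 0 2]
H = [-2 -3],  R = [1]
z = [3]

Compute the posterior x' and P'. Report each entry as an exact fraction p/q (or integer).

x' = [-169/94, 17/94]
P' = [1937/282 -1265/282; -1265/282 857/282]

x̄ = F·x = [-6, -2]
P̄ = F·P·Fᵀ + Q = [29 7; 7 9]
y = z − H·x̄ = [-15]
S = H·P̄·Hᵀ + R = [282]
K = P̄·Hᵀ·S⁻¹ = [-79/282; -41/282]
x' = x̄ + K·y = [-169/94, 17/94]
P' = (I − K·H)·P̄ = [1937/282 -1265/282; -1265/282 857/282]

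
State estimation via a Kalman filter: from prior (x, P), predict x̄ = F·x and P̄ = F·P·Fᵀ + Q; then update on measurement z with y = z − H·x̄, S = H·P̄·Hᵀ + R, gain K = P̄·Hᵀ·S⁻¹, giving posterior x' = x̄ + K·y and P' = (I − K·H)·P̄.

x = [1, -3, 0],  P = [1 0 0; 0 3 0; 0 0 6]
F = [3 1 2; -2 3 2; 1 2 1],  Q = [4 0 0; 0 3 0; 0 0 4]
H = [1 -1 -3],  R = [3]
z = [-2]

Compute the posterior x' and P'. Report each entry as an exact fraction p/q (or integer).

x̄ = F·x = [0, -11, -5]
P̄ = F·P·Fᵀ + Q = [40 27 21; 27 58 28; 21 28 23]
y = z − H·x̄ = [-28]
S = H·P̄·Hᵀ + R = [296]
K = P̄·Hᵀ·S⁻¹ = [-25/148; -115/296; -19/74]
x' = x̄ + K·y = [175/37, -9/74, 81/37]
P' = (I − K·H)·P̄ = [2335/74 1121/148 302/37; 1121/148 3943/296 -113/74; 302/37 -113/74 129/37]

x' = [175/37, -9/74, 81/37]
P' = [2335/74 1121/148 302/37; 1121/148 3943/296 -113/74; 302/37 -113/74 129/37]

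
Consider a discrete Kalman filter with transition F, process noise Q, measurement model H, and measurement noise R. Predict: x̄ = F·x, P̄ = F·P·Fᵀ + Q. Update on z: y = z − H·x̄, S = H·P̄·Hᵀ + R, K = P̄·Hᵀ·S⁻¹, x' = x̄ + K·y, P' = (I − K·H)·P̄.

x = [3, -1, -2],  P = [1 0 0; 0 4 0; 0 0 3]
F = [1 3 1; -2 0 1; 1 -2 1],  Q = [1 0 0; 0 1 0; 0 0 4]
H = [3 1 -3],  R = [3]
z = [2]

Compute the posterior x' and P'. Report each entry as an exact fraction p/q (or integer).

x̄ = F·x = [-2, -8, 3]
P̄ = F·P·Fᵀ + Q = [41 1 -20; 1 8 1; -20 1 24]
y = z − H·x̄ = [25]
S = H·P̄·Hᵀ + R = [956]
K = P̄·Hᵀ·S⁻¹ = [46/239; 2/239; -131/956]
x' = x̄ + K·y = [672/239, -1862/239, -407/956]
P' = (I − K·H)·P̄ = [1335/239 -129/239 1246/239; -129/239 1896/239 501/239; 1246/239 501/239 5783/956]

x' = [672/239, -1862/239, -407/956]
P' = [1335/239 -129/239 1246/239; -129/239 1896/239 501/239; 1246/239 501/239 5783/956]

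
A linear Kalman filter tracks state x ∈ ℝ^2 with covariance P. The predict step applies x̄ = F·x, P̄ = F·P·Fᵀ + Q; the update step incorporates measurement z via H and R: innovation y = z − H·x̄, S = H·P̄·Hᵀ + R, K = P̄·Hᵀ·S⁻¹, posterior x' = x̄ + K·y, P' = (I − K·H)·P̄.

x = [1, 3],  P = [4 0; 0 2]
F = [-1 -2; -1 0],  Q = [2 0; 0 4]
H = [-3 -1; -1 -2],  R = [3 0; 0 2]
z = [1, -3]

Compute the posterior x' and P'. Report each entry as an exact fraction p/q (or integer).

x' = [-808/727, 1463/727]
P' = [357/727 -282/727; -282/727 516/727]

x̄ = F·x = [-7, -1]
P̄ = F·P·Fᵀ + Q = [14 4; 4 8]
y = z − H·x̄ = [-21, -12]
S = H·P̄·Hᵀ + R = [161 86; 86 64]
K = P̄·Hᵀ·S⁻¹ = [-263/727 207/1454; 110/727 -375/727]
x' = x̄ + K·y = [-808/727, 1463/727]
P' = (I − K·H)·P̄ = [357/727 -282/727; -282/727 516/727]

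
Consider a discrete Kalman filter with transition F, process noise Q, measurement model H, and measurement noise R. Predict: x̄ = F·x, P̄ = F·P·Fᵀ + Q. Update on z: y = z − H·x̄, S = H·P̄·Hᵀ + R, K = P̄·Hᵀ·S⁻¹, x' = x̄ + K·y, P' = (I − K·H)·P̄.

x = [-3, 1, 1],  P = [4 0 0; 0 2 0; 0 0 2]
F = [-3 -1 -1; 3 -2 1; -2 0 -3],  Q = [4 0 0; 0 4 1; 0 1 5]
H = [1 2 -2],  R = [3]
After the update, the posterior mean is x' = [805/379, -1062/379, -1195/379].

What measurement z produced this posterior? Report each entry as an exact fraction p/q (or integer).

z = [3]

x̄ = F·x = [7, -10, 3]
P̄ = F·P·Fᵀ + Q = [44 -34 30; -34 50 -29; 30 -29 39]
S = H·P̄·Hᵀ + R = [379]
K = P̄·Hᵀ·S⁻¹ = [-84/379; 124/379; -106/379]
x' − x̄ = [-1848/379, 2728/379, -2332/379] = K·y
y = (KᵀK)⁻¹·Kᵀ·(x' − x̄) = [22]
z = y + H·x̄ = [22] + [-19] = [3]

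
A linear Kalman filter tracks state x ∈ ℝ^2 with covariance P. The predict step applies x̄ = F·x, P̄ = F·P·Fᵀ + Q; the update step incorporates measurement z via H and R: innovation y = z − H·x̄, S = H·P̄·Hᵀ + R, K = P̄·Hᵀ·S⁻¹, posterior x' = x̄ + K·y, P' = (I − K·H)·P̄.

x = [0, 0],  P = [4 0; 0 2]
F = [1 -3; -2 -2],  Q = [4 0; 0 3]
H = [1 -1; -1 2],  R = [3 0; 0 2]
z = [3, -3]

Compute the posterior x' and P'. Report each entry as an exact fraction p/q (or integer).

x̄ = F·x = [0, 0]
P̄ = F·P·Fᵀ + Q = [26 4; 4 27]
y = z − H·x̄ = [3, -3]
S = H·P̄·Hᵀ + R = [48 -68; -68 120]
K = P̄·Hᵀ·S⁻¹ = [177/142 79/142; 40/71 209/284]
x' = x̄ + K·y = [147/71, -147/284]
P' = (I − K·H)·P̄ = [610/71 689/142; 689/142 449/142]

x' = [147/71, -147/284]
P' = [610/71 689/142; 689/142 449/142]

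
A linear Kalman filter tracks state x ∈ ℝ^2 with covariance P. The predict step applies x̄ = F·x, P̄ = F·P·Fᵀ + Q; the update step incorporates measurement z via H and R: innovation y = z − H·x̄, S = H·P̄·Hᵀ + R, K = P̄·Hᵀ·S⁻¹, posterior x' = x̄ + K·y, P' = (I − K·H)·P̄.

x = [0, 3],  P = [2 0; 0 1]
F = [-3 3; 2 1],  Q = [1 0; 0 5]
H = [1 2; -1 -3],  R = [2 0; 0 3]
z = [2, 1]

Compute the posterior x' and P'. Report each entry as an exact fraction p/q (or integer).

x̄ = F·x = [9, 3]
P̄ = F·P·Fᵀ + Q = [28 -9; -9 14]
y = z − H·x̄ = [-13, 19]
S = H·P̄·Hᵀ + R = [50 -67; -67 103]
K = P̄·Hᵀ·S⁻¹ = [963/661 620/661; -254/661 -377/661]
x' = x̄ + K·y = [5210/661, -1878/661]
P' = (I − K·H)·P̄ = [9498/661 -3786/661; -3786/661 1639/661]

x' = [5210/661, -1878/661]
P' = [9498/661 -3786/661; -3786/661 1639/661]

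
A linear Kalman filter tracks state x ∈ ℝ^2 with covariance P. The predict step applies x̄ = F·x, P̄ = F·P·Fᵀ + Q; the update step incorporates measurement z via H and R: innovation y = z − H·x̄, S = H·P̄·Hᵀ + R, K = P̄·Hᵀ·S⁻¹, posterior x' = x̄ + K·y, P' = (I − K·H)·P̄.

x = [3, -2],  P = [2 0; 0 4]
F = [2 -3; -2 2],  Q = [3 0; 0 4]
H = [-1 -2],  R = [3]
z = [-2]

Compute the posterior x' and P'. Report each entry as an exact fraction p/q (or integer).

x̄ = F·x = [12, -10]
P̄ = F·P·Fᵀ + Q = [47 -32; -32 28]
y = z − H·x̄ = [-10]
S = H·P̄·Hᵀ + R = [34]
K = P̄·Hᵀ·S⁻¹ = [1/2; -12/17]
x' = x̄ + K·y = [7, -50/17]
P' = (I − K·H)·P̄ = [77/2 -20; -20 188/17]

x' = [7, -50/17]
P' = [77/2 -20; -20 188/17]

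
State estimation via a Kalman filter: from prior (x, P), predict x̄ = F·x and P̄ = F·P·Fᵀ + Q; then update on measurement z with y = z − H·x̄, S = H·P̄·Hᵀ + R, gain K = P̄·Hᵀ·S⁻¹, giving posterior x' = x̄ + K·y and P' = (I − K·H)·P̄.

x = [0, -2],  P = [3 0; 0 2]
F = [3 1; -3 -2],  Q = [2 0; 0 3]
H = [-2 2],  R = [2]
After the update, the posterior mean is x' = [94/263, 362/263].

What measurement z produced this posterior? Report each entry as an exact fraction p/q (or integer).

x̄ = F·x = [-2, 4]
P̄ = F·P·Fᵀ + Q = [31 -31; -31 38]
S = H·P̄·Hᵀ + R = [526]
K = P̄·Hᵀ·S⁻¹ = [-62/263; 69/263]
x' − x̄ = [620/263, -690/263] = K·y
y = (KᵀK)⁻¹·Kᵀ·(x' − x̄) = [-10]
z = y + H·x̄ = [-10] + [12] = [2]

z = [2]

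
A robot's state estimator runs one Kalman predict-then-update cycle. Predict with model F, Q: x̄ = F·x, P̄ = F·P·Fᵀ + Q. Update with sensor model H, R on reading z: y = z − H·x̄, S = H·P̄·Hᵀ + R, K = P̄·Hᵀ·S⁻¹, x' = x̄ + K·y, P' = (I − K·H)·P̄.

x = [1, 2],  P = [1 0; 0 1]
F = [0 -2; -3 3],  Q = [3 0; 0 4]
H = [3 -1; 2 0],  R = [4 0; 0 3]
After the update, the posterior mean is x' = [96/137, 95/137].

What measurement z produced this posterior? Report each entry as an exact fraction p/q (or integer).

x̄ = F·x = [-4, 3]
P̄ = F·P·Fᵀ + Q = [7 -6; -6 22]
S = H·P̄·Hᵀ + R = [125 54; 54 31]
K = P̄·Hᵀ·S⁻¹ = [81/959 292/959; -592/959 660/959]
x' − x̄ = [644/137, -316/137] = K·y
y = (KᵀK)⁻¹·Kᵀ·(x' − x̄) = [16, 11]
z = y + H·x̄ = [16, 11] + [-15, -8] = [1, 3]

z = [1, 3]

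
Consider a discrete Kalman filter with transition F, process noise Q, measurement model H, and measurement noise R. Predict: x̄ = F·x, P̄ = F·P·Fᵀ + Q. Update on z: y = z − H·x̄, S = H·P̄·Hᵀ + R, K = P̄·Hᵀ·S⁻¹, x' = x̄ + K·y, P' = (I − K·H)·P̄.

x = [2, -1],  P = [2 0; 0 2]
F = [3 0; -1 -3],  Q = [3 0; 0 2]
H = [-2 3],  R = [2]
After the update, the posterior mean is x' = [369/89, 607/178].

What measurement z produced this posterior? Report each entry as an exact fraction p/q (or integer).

z = [2]

x̄ = F·x = [6, 1]
P̄ = F·P·Fᵀ + Q = [21 -6; -6 22]
S = H·P̄·Hᵀ + R = [356]
K = P̄·Hᵀ·S⁻¹ = [-15/89; 39/178]
x' − x̄ = [-165/89, 429/178] = K·y
y = (KᵀK)⁻¹·Kᵀ·(x' − x̄) = [11]
z = y + H·x̄ = [11] + [-9] = [2]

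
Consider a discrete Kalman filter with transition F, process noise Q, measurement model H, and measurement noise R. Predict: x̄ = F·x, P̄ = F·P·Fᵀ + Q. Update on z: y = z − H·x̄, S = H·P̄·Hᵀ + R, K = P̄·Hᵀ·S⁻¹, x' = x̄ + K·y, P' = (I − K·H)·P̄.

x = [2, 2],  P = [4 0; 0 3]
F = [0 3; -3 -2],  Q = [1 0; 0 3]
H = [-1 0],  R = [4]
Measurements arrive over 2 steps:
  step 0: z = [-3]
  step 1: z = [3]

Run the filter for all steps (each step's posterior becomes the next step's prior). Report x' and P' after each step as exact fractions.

step 0: x' = [27/8, -133/16], P' = [7/2 -9/4; -9/4 327/8]
step 1: x' = [-9651/2983, -20098/2983], P' = [11804/2983 -7200/2983; -7200/2983 105093/2983]

step 0: x̄ = F·x = [6, -10]
step 0: P̄ = F·P·Fᵀ + Q = [28 -18; -18 51]
step 0: y = z − H·x̄ = [3]
step 0: S = H·P̄·Hᵀ + R = [32]
step 0: K = P̄·Hᵀ·S⁻¹ = [-7/8; 9/16]
step 0: x' = x̄ + K·y = [27/8, -133/16]
step 0: P' = (I − K·H)·P̄ = [7/2 -9/4; -9/4 327/8]
step 1: x̄ = F·x = [-399/16, 13/2]
step 1: P̄ = F·P·Fᵀ + Q = [2951/8 -225; -225 171]
step 1: y = z − H·x̄ = [-351/16]
step 1: S = H·P̄·Hᵀ + R = [2983/8]
step 1: K = P̄·Hᵀ·S⁻¹ = [-2951/2983; 1800/2983]
step 1: x' = x̄ + K·y = [-9651/2983, -20098/2983]
step 1: P' = (I − K·H)·P̄ = [11804/2983 -7200/2983; -7200/2983 105093/2983]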